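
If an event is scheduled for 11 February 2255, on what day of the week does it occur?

Doomsday rule: the anchor day for the 2200s is Friday. For year 55: 55÷12 = 4 r 7, and 7÷4 = 1, so 4+7+1 = 12.
Friday + 12 ≡ Wednesday — that's 2255's doomsday.
In February the doomsday date is Feb 28 (2255 is not a leap year).
Feb 11 is 17 days before Feb 28; 17 mod 7 = 3, so Wednesday − 3 = Sunday.

Sunday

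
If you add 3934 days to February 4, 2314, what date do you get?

+365 (one year) → Feb 4, 2315 (3569 left).
+365 (one year) → Feb 4, 2316 (3204 left).
+366 (one year; includes Feb 29, 2316) → Feb 4, 2317 (2838 left).
+365 (one year) → Feb 4, 2318 (2473 left).
+365 (one year) → Feb 4, 2319 (2108 left).
+365 (one year) → Feb 4, 2320 (1743 left).
+366 (one year; includes Feb 29, 2320) → Feb 4, 2321 (1377 left).
+365 (one year) → Feb 4, 2322 (1012 left).
+365 (one year) → Feb 4, 2323 (647 left).
+365 (one year) → Feb 4, 2324 (282 left).
Feb has 29 days: +26 → Mar 1, 2324 (256 left).
Mar has 31 days: +31 → Apr 1, 2324 (225 left).
Apr has 30 days: +30 → May 1, 2324 (195 left).
May has 31 days: +31 → Jun 1, 2324 (164 left).
Jun has 30 days: +30 → Jul 1, 2324 (134 left).
Jul has 31 days: +31 → Aug 1, 2324 (103 left).
Aug has 31 days: +31 → Sep 1, 2324 (72 left).
Sep has 30 days: +30 → Oct 1, 2324 (42 left).
Oct has 31 days: +31 → Nov 1, 2324 (11 left).
+11 → Nov 12, 2324.

November 12, 2324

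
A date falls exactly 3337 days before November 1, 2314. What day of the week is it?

Nov 1, 2314 is a Sunday.
3337 mod 7 = 5, so 3337 days before a Sunday is Sunday − 5 = Tuesday.

Tuesday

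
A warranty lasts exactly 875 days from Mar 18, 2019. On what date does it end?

+366 (one year; includes Feb 29, 2020) → Mar 18, 2020 (509 left).
+365 (one year) → Mar 18, 2021 (144 left).
Mar has 31 days: +14 → Apr 1, 2021 (130 left).
Apr has 30 days: +30 → May 1, 2021 (100 left).
May has 31 days: +31 → Jun 1, 2021 (69 left).
Jun has 30 days: +30 → Jul 1, 2021 (39 left).
Jul has 31 days: +31 → Aug 1, 2021 (8 left).
+8 → Aug 9, 2021.

August 9, 2021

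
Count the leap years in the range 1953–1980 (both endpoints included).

Multiples of 4 in [1953,1980]: 7.
Of those, multiples of 100: 0 (not leap unless ÷400).
Multiples of 400: 0.
Leap years = 7 − 0 + 0 = 7.

7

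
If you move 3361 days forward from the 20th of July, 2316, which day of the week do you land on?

Friday

First find the weekday of Jul 20, 2316. Doomsday rule: the anchor day for the 2300s is Wednesday. For year 16: 16÷12 = 1 r 4, and 4÷4 = 1, so 1+4+1 = 6.
Wednesday + 6 ≡ Tuesday — that's 2316's doomsday.
In July the doomsday date is Jul 11.
Jul 20 is 9 days after Jul 11; 9 mod 7 = 2, so Tuesday + 2 = Thursday.
3361 mod 7 = 1, so 3361 days after a Thursday is Thursday + 1 = Friday.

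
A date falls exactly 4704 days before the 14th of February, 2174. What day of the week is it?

Monday

First find the weekday of Feb 14, 2174. Doomsday rule: the anchor day for the 2100s is Sunday. For year 74: 74÷12 = 6 r 2, and 2÷4 = 0, so 6+2+0 = 8.
Sunday + 8 ≡ Monday — that's 2174's doomsday.
In February the doomsday date is Feb 28 (2174 is not a leap year).
Feb 14 is 14 days before Feb 28; 14 mod 7 = 0, so Monday − 0 = Monday.
4704 mod 7 = 0, so 4704 days before a Monday is Monday − 0 = Monday.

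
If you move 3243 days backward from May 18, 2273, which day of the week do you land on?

Friday

First find the weekday of May 18, 2273. Doomsday rule: the anchor day for the 2200s is Friday. For year 73: 73÷12 = 6 r 1, and 1÷4 = 0, so 6+1+0 = 7.
Friday + 7 ≡ Friday — that's 2273's doomsday.
In May the doomsday date is May 9.
May 18 is 9 days after May 9; 9 mod 7 = 2, so Friday + 2 = Sunday.
3243 mod 7 = 2, so 3243 days before a Sunday is Sunday − 2 = Friday.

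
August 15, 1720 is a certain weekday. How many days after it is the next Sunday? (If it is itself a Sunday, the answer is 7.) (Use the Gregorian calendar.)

Aug 15, 1720 is a Thursday.
From Thursday to the next Sunday is 3 days.

3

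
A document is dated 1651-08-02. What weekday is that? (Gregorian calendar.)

Wednesday

Doomsday rule: the anchor day for the 1600s is Tuesday. For year 51: 51÷12 = 4 r 3, and 3÷4 = 0, so 4+3+0 = 7.
Tuesday + 7 ≡ Tuesday — that's 1651's doomsday.
In August the doomsday date is Aug 8.
Aug 2 is 6 days before Aug 8; 6 mod 7 = 6, so Tuesday − 6 = Wednesday.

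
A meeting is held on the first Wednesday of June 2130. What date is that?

June 7, 2130

June 1, 2130 is a Thursday.
The first Wednesday is therefore June 7 (6 days later).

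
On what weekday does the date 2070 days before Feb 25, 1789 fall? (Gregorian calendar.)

Feb 25, 1789 is a Wednesday.
2070 mod 7 = 5, so 2070 days before a Wednesday is Wednesday − 5 = Friday.

Friday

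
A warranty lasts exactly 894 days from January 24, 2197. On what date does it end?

July 7, 2199

+365 (one year) → Jan 24, 2198 (529 left).
+365 (one year) → Jan 24, 2199 (164 left).
Jan has 31 days: +8 → Feb 1, 2199 (156 left).
Feb has 28 days: +28 → Mar 1, 2199 (128 left).
Mar has 31 days: +31 → Apr 1, 2199 (97 left).
Apr has 30 days: +30 → May 1, 2199 (67 left).
May has 31 days: +31 → Jun 1, 2199 (36 left).
Jun has 30 days: +30 → Jul 1, 2199 (6 left).
+6 → Jul 7, 2199.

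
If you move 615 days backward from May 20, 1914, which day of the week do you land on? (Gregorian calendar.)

First find the weekday of May 20, 1914. Doomsday rule: the anchor day for the 1900s is Wednesday. For year 14: 14÷12 = 1 r 2, and 2÷4 = 0, so 1+2+0 = 3.
Wednesday + 3 ≡ Saturday — that's 1914's doomsday.
In May the doomsday date is May 9.
May 20 is 11 days after May 9; 11 mod 7 = 4, so Saturday + 4 = Wednesday.
615 mod 7 = 6, so 615 days before a Wednesday is Wednesday − 6 = Thursday.

Thursday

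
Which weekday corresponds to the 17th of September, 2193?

Tuesday

Doomsday rule: the anchor day for the 2100s is Sunday. For year 93: 93÷12 = 7 r 9, and 9÷4 = 2, so 7+9+2 = 18.
Sunday + 18 ≡ Thursday — that's 2193's doomsday.
In September the doomsday date is Sep 5.
Sep 17 is 12 days after Sep 5; 12 mod 7 = 5, so Thursday + 5 = Tuesday.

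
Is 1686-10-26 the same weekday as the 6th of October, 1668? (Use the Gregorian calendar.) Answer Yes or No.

Yes

From Oct 6, 1668 to Oct 26, 1686 is 6594 days.
6594 mod 7 = 0, so they are the same weekday.
(Oct 6, 1668 is a Saturday; Oct 26, 1686 is a Saturday.)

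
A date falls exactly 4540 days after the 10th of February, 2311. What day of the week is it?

Tuesday

Feb 10, 2311 is a Friday.
4540 mod 7 = 4, so 4540 days after a Friday is Friday + 4 = Tuesday.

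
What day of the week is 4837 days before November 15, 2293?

First find the weekday of Nov 15, 2293. Doomsday rule: the anchor day for the 2200s is Friday. For year 93: 93÷12 = 7 r 9, and 9÷4 = 2, so 7+9+2 = 18.
Friday + 18 ≡ Tuesday — that's 2293's doomsday.
In November the doomsday date is Nov 7.
Nov 15 is 8 days after Nov 7; 8 mod 7 = 1, so Tuesday + 1 = Wednesday.
4837 mod 7 = 0, so 4837 days before a Wednesday is Wednesday − 0 = Wednesday.

Wednesday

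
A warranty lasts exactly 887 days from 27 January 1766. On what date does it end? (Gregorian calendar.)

+365 (one year) → Jan 27, 1767 (522 left).
+365 (one year) → Jan 27, 1768 (157 left).
Jan has 31 days: +5 → Feb 1, 1768 (152 left).
Feb has 29 days: +29 → Mar 1, 1768 (123 left).
Mar has 31 days: +31 → Apr 1, 1768 (92 left).
Apr has 30 days: +30 → May 1, 1768 (62 left).
May has 31 days: +31 → Jun 1, 1768 (31 left).
Jun has 30 days: +30 → Jul 1, 1768 (1 left).
+1 → Jul 2, 1768.

July 2, 1768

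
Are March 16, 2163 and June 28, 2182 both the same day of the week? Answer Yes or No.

From Mar 16, 2163 to Jun 28, 2182 is 7044 days.
7044 mod 7 = 2, so they are different weekdays.
(Mar 16, 2163 is a Wednesday; Jun 28, 2182 is a Friday.)

No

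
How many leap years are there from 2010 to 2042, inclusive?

Multiples of 4 in [2010,2042]: 8.
Of those, multiples of 100: 0 (not leap unless ÷400).
Multiples of 400: 0.
Leap years = 8 − 0 + 0 = 8.

8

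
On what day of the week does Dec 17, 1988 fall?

Saturday

Doomsday rule: the anchor day for the 1900s is Wednesday. For year 88: 88÷12 = 7 r 4, and 4÷4 = 1, so 7+4+1 = 12.
Wednesday + 12 ≡ Monday — that's 1988's doomsday.
In December the doomsday date is Dec 12.
Dec 17 is 5 days after Dec 12; 5 mod 7 = 5, so Monday + 5 = Saturday.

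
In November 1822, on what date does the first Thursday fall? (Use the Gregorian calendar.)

November 7, 1822

November 1, 1822 is a Friday.
The first Thursday is therefore November 7 (6 days later).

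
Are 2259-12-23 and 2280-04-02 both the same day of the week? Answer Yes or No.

Yes

From Dec 23, 2259 to Apr 2, 2280 is 7406 days.
7406 mod 7 = 0, so they are the same weekday.
(Dec 23, 2259 is a Friday; Apr 2, 2280 is a Friday.)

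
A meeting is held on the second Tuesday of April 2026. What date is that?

April 14, 2026

April 1, 2026 is a Wednesday.
The first Tuesday is therefore April 7 (6 days later).
The second Tuesday is 7 + 1×7 = April 14.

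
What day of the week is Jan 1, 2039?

Doomsday rule: the anchor day for the 2000s is Tuesday. For year 39: 39÷12 = 3 r 3, and 3÷4 = 0, so 3+3+0 = 6.
Tuesday + 6 ≡ Monday — that's 2039's doomsday.
In January the doomsday date is Jan 3 (2039 is not a leap year).
Jan 1 is 2 days before Jan 3; 2 mod 7 = 2, so Monday − 2 = Saturday.

Saturday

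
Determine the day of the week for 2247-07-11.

Doomsday rule: the anchor day for the 2200s is Friday. For year 47: 47÷12 = 3 r 11, and 11÷4 = 2, so 3+11+2 = 16.
Friday + 16 ≡ Sunday — that's 2247's doomsday.
In July the doomsday date is Jul 11.
Jul 11 is the doomsday itself: Sunday.

Sunday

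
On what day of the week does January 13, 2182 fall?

Doomsday rule: the anchor day for the 2100s is Sunday. For year 82: 82÷12 = 6 r 10, and 10÷4 = 2, so 6+10+2 = 18.
Sunday + 18 ≡ Thursday — that's 2182's doomsday.
In January the doomsday date is Jan 3 (2182 is not a leap year).
Jan 13 is 10 days after Jan 3; 10 mod 7 = 3, so Thursday + 3 = Sunday.

Sunday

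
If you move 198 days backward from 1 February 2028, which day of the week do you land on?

Sunday

Feb 1, 2028 is a Tuesday.
198 mod 7 = 2, so 198 days before a Tuesday is Tuesday − 2 = Sunday.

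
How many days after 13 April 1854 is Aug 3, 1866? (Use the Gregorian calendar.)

Apr 13, 1854 → Apr 13, 1855: 365 days.
Apr 13, 1855 → Apr 13, 1856: 366 days (Feb 29, 1856 is in that span).
Apr 13, 1856 → Apr 13, 1857: 365 days.
Apr 13, 1857 → Apr 13, 1858: 365 days.
Apr 13, 1858 → Apr 13, 1859: 365 days.
Apr 13, 1859 → Apr 13, 1860: 366 days (Feb 29, 1860 is in that span).
Apr 13, 1860 → Apr 13, 1861: 365 days.
Apr 13, 1861 → Apr 13, 1862: 365 days.
Apr 13, 1862 → Apr 13, 1863: 365 days.
Apr 13, 1863 → Apr 13, 1864: 366 days (Feb 29, 1864 is in that span).
Apr 13, 1864 → Apr 13, 1865: 365 days.
Apr 13, 1865 → Apr 13, 1866: 365 days.
Apr 13, 1866 → May 13, 1866: 30 days (April has 30).
May 13, 1866 → Jun 13, 1866: 31 days (May has 31).
Jun 13, 1866 → Jul 13, 1866: 30 days (June has 30).
Jul 13, 1866 → Aug 3, 1866: 21 days.
Total: 4495 days.

4495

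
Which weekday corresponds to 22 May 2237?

Monday

Doomsday rule: the anchor day for the 2200s is Friday. For year 37: 37÷12 = 3 r 1, and 1÷4 = 0, so 3+1+0 = 4.
Friday + 4 ≡ Tuesday — that's 2237's doomsday.
In May the doomsday date is May 9.
May 22 is 13 days after May 9; 13 mod 7 = 6, so Tuesday + 6 = Monday.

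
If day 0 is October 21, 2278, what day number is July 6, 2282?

1354

Oct 21, 2278 → Oct 21, 2279: 365 days.
Oct 21, 2279 → Oct 21, 2280: 366 days (Feb 29, 2280 is in that span).
Oct 21, 2280 → Oct 21, 2281: 365 days.
Oct 21, 2281 → Nov 21, 2281: 31 days (October has 31).
Nov 21, 2281 → Dec 21, 2281: 30 days (November has 30).
Dec 21, 2281 → Jan 21, 2282: 31 days (December has 31).
Jan 21, 2282 → Feb 21, 2282: 31 days (January has 31).
Feb 21, 2282 → Mar 21, 2282: 28 days (February has 28).
Mar 21, 2282 → Apr 21, 2282: 31 days (March has 31).
Apr 21, 2282 → May 21, 2282: 30 days (April has 30).
May 21, 2282 → Jun 21, 2282: 31 days (May has 31).
Jun 21, 2282 → Jul 6, 2282: 15 days.
Total: 1354 days.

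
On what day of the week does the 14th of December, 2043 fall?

Doomsday rule: the anchor day for the 2000s is Tuesday. For year 43: 43÷12 = 3 r 7, and 7÷4 = 1, so 3+7+1 = 11.
Tuesday + 11 ≡ Saturday — that's 2043's doomsday.
In December the doomsday date is Dec 12.
Dec 14 is 2 days after Dec 12; 2 mod 7 = 2, so Saturday + 2 = Monday.

Monday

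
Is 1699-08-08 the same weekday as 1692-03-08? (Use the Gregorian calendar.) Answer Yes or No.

Yes

From Mar 8, 1692 to Aug 8, 1699 is 2709 days.
2709 mod 7 = 0, so they are the same weekday.
(Mar 8, 1692 is a Saturday; Aug 8, 1699 is a Saturday.)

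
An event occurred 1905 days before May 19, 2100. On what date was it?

March 1, 2095

−365 (one year) → May 19, 2099 (1540 left).
−365 (one year) → May 19, 2098 (1175 left).
−365 (one year) → May 19, 2097 (810 left).
−365 (one year) → May 19, 2096 (445 left).
−366 (one year; includes Feb 29, 2096) → May 19, 2095 (79 left).
−19 → Apr 30, 2095 (end of Apr, 30 days; 60 left).
−30 → Mar 31, 2095 (end of Mar, 31 days; 30 left).
−30 → Mar 1, 2095.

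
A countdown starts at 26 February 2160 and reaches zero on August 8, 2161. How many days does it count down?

529

Feb 26, 2160 → Feb 26, 2161: 366 days (Feb 29, 2160 is in that span).
Feb 26, 2161 → Mar 26, 2161: 28 days (February has 28).
Mar 26, 2161 → Apr 26, 2161: 31 days (March has 31).
Apr 26, 2161 → May 26, 2161: 30 days (April has 30).
May 26, 2161 → Jun 26, 2161: 31 days (May has 31).
Jun 26, 2161 → Jul 26, 2161: 30 days (June has 30).
Jul 26, 2161 → Aug 8, 2161: 13 days.
Total: 529 days.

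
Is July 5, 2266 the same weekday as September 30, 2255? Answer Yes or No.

From Sep 30, 2255 to Jul 5, 2266 is 3931 days.
3931 mod 7 = 4, so they are different weekdays.
(Sep 30, 2255 is a Sunday; Jul 5, 2266 is a Thursday.)

No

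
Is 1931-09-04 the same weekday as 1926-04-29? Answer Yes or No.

From Apr 29, 1926 to Sep 4, 1931 is 1954 days.
1954 mod 7 = 1, so they are different weekdays.
(Apr 29, 1926 is a Thursday; Sep 4, 1931 is a Friday.)

No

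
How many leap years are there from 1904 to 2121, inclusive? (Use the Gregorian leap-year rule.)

54

Multiples of 4 in [1904,2121]: 55.
Of those, multiples of 100: 2 (not leap unless ÷400).
Multiples of 400: 1.
Leap years = 55 − 2 + 1 = 54.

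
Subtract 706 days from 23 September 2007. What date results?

October 17, 2005

−365 (one year) → Sep 23, 2006 (341 left).
−23 → Aug 31, 2006 (end of Aug, 31 days; 318 left).
−31 → Jul 31, 2006 (end of Jul, 31 days; 287 left).
−31 → Jun 30, 2006 (end of Jun, 30 days; 256 left).
−30 → May 31, 2006 (end of May, 31 days; 226 left).
−31 → Apr 30, 2006 (end of Apr, 30 days; 195 left).
−30 → Mar 31, 2006 (end of Mar, 31 days; 165 left).
−31 → Feb 28, 2006 (end of Feb, 28 days; 134 left).
−28 → Jan 31, 2006 (end of Jan, 31 days; 106 left).
−31 → Dec 31, 2005 (end of Dec, 31 days; 75 left).
−31 → Nov 30, 2005 (end of Nov, 30 days; 44 left).
−30 → Oct 31, 2005 (end of Oct, 31 days; 14 left).
−14 → Oct 17, 2005.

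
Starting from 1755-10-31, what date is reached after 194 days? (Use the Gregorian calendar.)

Oct has 31 days: +1 → Nov 1, 1755 (193 left).
Nov has 30 days: +30 → Dec 1, 1755 (163 left).
Dec has 31 days: +31 → Jan 1, 1756 (132 left).
Jan has 31 days: +31 → Feb 1, 1756 (101 left).
Feb has 29 days: +29 → Mar 1, 1756 (72 left).
Mar has 31 days: +31 → Apr 1, 1756 (41 left).
Apr has 30 days: +30 → May 1, 1756 (11 left).
+11 → May 12, 1756.

May 12, 1756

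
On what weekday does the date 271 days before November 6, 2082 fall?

Sunday

Nov 6, 2082 is a Friday.
271 mod 7 = 5, so 271 days before a Friday is Friday − 5 = Sunday.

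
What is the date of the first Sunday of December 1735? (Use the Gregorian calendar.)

December 1, 1735 is a Thursday.
The first Sunday is therefore December 4 (3 days later).

December 4, 1735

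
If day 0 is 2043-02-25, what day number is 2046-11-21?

Feb 25, 2043 → Feb 25, 2044: 365 days.
Feb 25, 2044 → Feb 25, 2045: 366 days (Feb 29, 2044 is in that span).
Feb 25, 2045 → Feb 25, 2046: 365 days.
Feb 25, 2046 → Mar 25, 2046: 28 days (February has 28).
Mar 25, 2046 → Apr 25, 2046: 31 days (March has 31).
Apr 25, 2046 → May 25, 2046: 30 days (April has 30).
May 25, 2046 → Jun 25, 2046: 31 days (May has 31).
Jun 25, 2046 → Jul 25, 2046: 30 days (June has 30).
Jul 25, 2046 → Aug 25, 2046: 31 days (July has 31).
Aug 25, 2046 → Sep 25, 2046: 31 days (August has 31).
Sep 25, 2046 → Oct 25, 2046: 30 days (September has 30).
Oct 25, 2046 → Nov 21, 2046: 27 days.
Total: 1365 days.

1365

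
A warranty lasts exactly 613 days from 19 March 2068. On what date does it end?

November 22, 2069

+365 (one year) → Mar 19, 2069 (248 left).
Mar has 31 days: +13 → Apr 1, 2069 (235 left).
Apr has 30 days: +30 → May 1, 2069 (205 left).
May has 31 days: +31 → Jun 1, 2069 (174 left).
Jun has 30 days: +30 → Jul 1, 2069 (144 left).
Jul has 31 days: +31 → Aug 1, 2069 (113 left).
Aug has 31 days: +31 → Sep 1, 2069 (82 left).
Sep has 30 days: +30 → Oct 1, 2069 (52 left).
Oct has 31 days: +31 → Nov 1, 2069 (21 left).
+21 → Nov 22, 2069.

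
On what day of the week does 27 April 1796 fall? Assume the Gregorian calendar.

Doomsday rule: the anchor day for the 1700s is Sunday. For year 96: 96÷12 = 8 r 0, and 0÷4 = 0, so 8+0+0 = 8.
Sunday + 8 ≡ Monday — that's 1796's doomsday.
In April the doomsday date is Apr 4.
Apr 27 is 23 days after Apr 4; 23 mod 7 = 2, so Monday + 2 = Wednesday.

Wednesday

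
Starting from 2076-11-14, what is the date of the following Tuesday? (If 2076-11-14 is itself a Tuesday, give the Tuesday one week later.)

Nov 14, 2076 is a Saturday.
From Saturday to the next Tuesday is 3 days.
Nov 14, 2076 + 3 = Nov 17, 2076.

November 17, 2076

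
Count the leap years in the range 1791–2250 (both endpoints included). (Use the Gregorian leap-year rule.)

Multiples of 4 in [1791,2250]: 115.
Of those, multiples of 100: 5 (not leap unless ÷400).
Multiples of 400: 1.
Leap years = 115 − 5 + 1 = 111.

111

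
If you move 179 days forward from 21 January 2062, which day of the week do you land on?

First find the weekday of Jan 21, 2062. Doomsday rule: the anchor day for the 2000s is Tuesday. For year 62: 62÷12 = 5 r 2, and 2÷4 = 0, so 5+2+0 = 7.
Tuesday + 7 ≡ Tuesday — that's 2062's doomsday.
In January the doomsday date is Jan 3 (2062 is not a leap year).
Jan 21 is 18 days after Jan 3; 18 mod 7 = 4, so Tuesday + 4 = Saturday.
179 mod 7 = 4, so 179 days after a Saturday is Saturday + 4 = Wednesday.

Wednesday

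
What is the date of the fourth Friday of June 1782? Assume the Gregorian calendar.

June 1, 1782 is a Saturday.
The first Friday is therefore June 7 (6 days later).
The fourth Friday is 7 + 3×7 = June 28.

June 28, 1782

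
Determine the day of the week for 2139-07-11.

Saturday

Doomsday rule: the anchor day for the 2100s is Sunday. For year 39: 39÷12 = 3 r 3, and 3÷4 = 0, so 3+3+0 = 6.
Sunday + 6 ≡ Saturday — that's 2139's doomsday.
In July the doomsday date is Jul 11.
Jul 11 is the doomsday itself: Saturday.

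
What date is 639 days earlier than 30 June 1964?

−366 (one year; includes Feb 29, 1964) → Jun 30, 1963 (273 left).
−30 → May 31, 1963 (end of May, 31 days; 243 left).
−31 → Apr 30, 1963 (end of Apr, 30 days; 212 left).
−30 → Mar 31, 1963 (end of Mar, 31 days; 182 left).
−31 → Feb 28, 1963 (end of Feb, 28 days; 151 left).
−28 → Jan 31, 1963 (end of Jan, 31 days; 123 left).
−31 → Dec 31, 1962 (end of Dec, 31 days; 92 left).
−31 → Nov 30, 1962 (end of Nov, 30 days; 61 left).
−30 → Oct 31, 1962 (end of Oct, 31 days; 31 left).
−31 → Sep 30, 1962 (end of Sep, 30 days; 0 left).

September 30, 1962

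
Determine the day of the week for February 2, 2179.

Doomsday rule: the anchor day for the 2100s is Sunday. For year 79: 79÷12 = 6 r 7, and 7÷4 = 1, so 6+7+1 = 14.
Sunday + 14 ≡ Sunday — that's 2179's doomsday.
In February the doomsday date is Feb 28 (2179 is not a leap year).
Feb 2 is 26 days before Feb 28; 26 mod 7 = 5, so Sunday − 5 = Tuesday.

Tuesday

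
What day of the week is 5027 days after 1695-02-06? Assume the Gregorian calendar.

Monday

First find the weekday of Feb 6, 1695. Doomsday rule: the anchor day for the 1600s is Tuesday. For year 95: 95÷12 = 7 r 11, and 11÷4 = 2, so 7+11+2 = 20.
Tuesday + 20 ≡ Monday — that's 1695's doomsday.
In February the doomsday date is Feb 28 (1695 is not a leap year).
Feb 6 is 22 days before Feb 28; 22 mod 7 = 1, so Monday − 1 = Sunday.
5027 mod 7 = 1, so 5027 days after a Sunday is Sunday + 1 = Monday.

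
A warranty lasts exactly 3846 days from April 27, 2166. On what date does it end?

+365 (one year) → Apr 27, 2167 (3481 left).
+366 (one year; includes Feb 29, 2168) → Apr 27, 2168 (3115 left).
+365 (one year) → Apr 27, 2169 (2750 left).
+365 (one year) → Apr 27, 2170 (2385 left).
+365 (one year) → Apr 27, 2171 (2020 left).
+366 (one year; includes Feb 29, 2172) → Apr 27, 2172 (1654 left).
+365 (one year) → Apr 27, 2173 (1289 left).
+365 (one year) → Apr 27, 2174 (924 left).
+365 (one year) → Apr 27, 2175 (559 left).
+366 (one year; includes Feb 29, 2176) → Apr 27, 2176 (193 left).
Apr has 30 days: +4 → May 1, 2176 (189 left).
May has 31 days: +31 → Jun 1, 2176 (158 left).
Jun has 30 days: +30 → Jul 1, 2176 (128 left).
Jul has 31 days: +31 → Aug 1, 2176 (97 left).
Aug has 31 days: +31 → Sep 1, 2176 (66 left).
Sep has 30 days: +30 → Oct 1, 2176 (36 left).
Oct has 31 days: +31 → Nov 1, 2176 (5 left).
+5 → Nov 6, 2176.

November 6, 2176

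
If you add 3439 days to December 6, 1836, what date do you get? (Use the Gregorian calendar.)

+365 (one year) → Dec 6, 1837 (3074 left).
+365 (one year) → Dec 6, 1838 (2709 left).
+365 (one year) → Dec 6, 1839 (2344 left).
+366 (one year; includes Feb 29, 1840) → Dec 6, 1840 (1978 left).
+365 (one year) → Dec 6, 1841 (1613 left).
+365 (one year) → Dec 6, 1842 (1248 left).
+365 (one year) → Dec 6, 1843 (883 left).
+366 (one year; includes Feb 29, 1844) → Dec 6, 1844 (517 left).
+365 (one year) → Dec 6, 1845 (152 left).
Dec has 31 days: +26 → Jan 1, 1846 (126 left).
Jan has 31 days: +31 → Feb 1, 1846 (95 left).
Feb has 28 days: +28 → Mar 1, 1846 (67 left).
Mar has 31 days: +31 → Apr 1, 1846 (36 left).
Apr has 30 days: +30 → May 1, 1846 (6 left).
+6 → May 7, 1846.

May 7, 1846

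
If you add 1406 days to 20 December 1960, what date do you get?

October 26, 1964

+365 (one year) → Dec 20, 1961 (1041 left).
+365 (one year) → Dec 20, 1962 (676 left).
+365 (one year) → Dec 20, 1963 (311 left).
Dec has 31 days: +12 → Jan 1, 1964 (299 left).
Jan has 31 days: +31 → Feb 1, 1964 (268 left).
Feb has 29 days: +29 → Mar 1, 1964 (239 left).
Mar has 31 days: +31 → Apr 1, 1964 (208 left).
Apr has 30 days: +30 → May 1, 1964 (178 left).
May has 31 days: +31 → Jun 1, 1964 (147 left).
Jun has 30 days: +30 → Jul 1, 1964 (117 left).
Jul has 31 days: +31 → Aug 1, 1964 (86 left).
Aug has 31 days: +31 → Sep 1, 1964 (55 left).
Sep has 30 days: +30 → Oct 1, 1964 (25 left).
+25 → Oct 26, 1964.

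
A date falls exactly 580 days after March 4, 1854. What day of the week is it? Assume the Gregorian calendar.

First find the weekday of Mar 4, 1854. Doomsday rule: the anchor day for the 1800s is Friday. For year 54: 54÷12 = 4 r 6, and 6÷4 = 1, so 4+6+1 = 11.
Friday + 11 ≡ Tuesday — that's 1854's doomsday.
In March the doomsday date is Mar 14.
Mar 4 is 10 days before Mar 14; 10 mod 7 = 3, so Tuesday − 3 = Saturday.
580 mod 7 = 6, so 580 days after a Saturday is Saturday + 6 = Friday.

Friday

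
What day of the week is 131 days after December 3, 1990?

First find the weekday of Dec 3, 1990. Doomsday rule: the anchor day for the 1900s is Wednesday. For year 90: 90÷12 = 7 r 6, and 6÷4 = 1, so 7+6+1 = 14.
Wednesday + 14 ≡ Wednesday — that's 1990's doomsday.
In December the doomsday date is Dec 12.
Dec 3 is 9 days before Dec 12; 9 mod 7 = 2, so Wednesday − 2 = Monday.
131 mod 7 = 5, so 131 days after a Monday is Monday + 5 = Saturday.

Saturday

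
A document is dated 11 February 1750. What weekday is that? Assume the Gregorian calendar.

Doomsday rule: the anchor day for the 1700s is Sunday. For year 50: 50÷12 = 4 r 2, and 2÷4 = 0, so 4+2+0 = 6.
Sunday + 6 ≡ Saturday — that's 1750's doomsday.
In February the doomsday date is Feb 28 (1750 is not a leap year).
Feb 11 is 17 days before Feb 28; 17 mod 7 = 3, so Saturday − 3 = Wednesday.

Wednesday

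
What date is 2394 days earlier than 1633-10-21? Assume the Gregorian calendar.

April 2, 1627

−365 (one year) → Oct 21, 1632 (2029 left).
−366 (one year; includes Feb 29, 1632) → Oct 21, 1631 (1663 left).
−365 (one year) → Oct 21, 1630 (1298 left).
−365 (one year) → Oct 21, 1629 (933 left).
−365 (one year) → Oct 21, 1628 (568 left).
−366 (one year; includes Feb 29, 1628) → Oct 21, 1627 (202 left).
−21 → Sep 30, 1627 (end of Sep, 30 days; 181 left).
−30 → Aug 31, 1627 (end of Aug, 31 days; 151 left).
−31 → Jul 31, 1627 (end of Jul, 31 days; 120 left).
−31 → Jun 30, 1627 (end of Jun, 30 days; 89 left).
−30 → May 31, 1627 (end of May, 31 days; 59 left).
−31 → Apr 30, 1627 (end of Apr, 30 days; 28 left).
−28 → Apr 2, 1627.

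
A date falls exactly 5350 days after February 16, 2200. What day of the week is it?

First find the weekday of Feb 16, 2200. Doomsday rule: the anchor day for the 2200s is Friday. For year 00: 0÷12 = 0 r 0, and 0÷4 = 0, so 0+0+0 = 0.
Friday + 0 ≡ Friday — that's 2200's doomsday.
In February the doomsday date is Feb 28 (2200 is not a leap year (divisible by 100 but not 400)).
Feb 16 is 12 days before Feb 28; 12 mod 7 = 5, so Friday − 5 = Sunday.
5350 mod 7 = 2, so 5350 days after a Sunday is Sunday + 2 = Tuesday.

Tuesday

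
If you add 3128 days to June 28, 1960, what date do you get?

+365 (one year) → Jun 28, 1961 (2763 left).
+365 (one year) → Jun 28, 1962 (2398 left).
+365 (one year) → Jun 28, 1963 (2033 left).
+366 (one year; includes Feb 29, 1964) → Jun 28, 1964 (1667 left).
+365 (one year) → Jun 28, 1965 (1302 left).
+365 (one year) → Jun 28, 1966 (937 left).
+365 (one year) → Jun 28, 1967 (572 left).
+366 (one year; includes Feb 29, 1968) → Jun 28, 1968 (206 left).
Jun has 30 days: +3 → Jul 1, 1968 (203 left).
Jul has 31 days: +31 → Aug 1, 1968 (172 left).
Aug has 31 days: +31 → Sep 1, 1968 (141 left).
Sep has 30 days: +30 → Oct 1, 1968 (111 left).
Oct has 31 days: +31 → Nov 1, 1968 (80 left).
Nov has 30 days: +30 → Dec 1, 1968 (50 left).
Dec has 31 days: +31 → Jan 1, 1969 (19 left).
+19 → Jan 20, 1969.

January 20, 1969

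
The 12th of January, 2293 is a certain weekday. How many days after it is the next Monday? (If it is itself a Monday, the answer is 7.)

4

Jan 12, 2293 is a Thursday.
From Thursday to the next Monday is 4 days.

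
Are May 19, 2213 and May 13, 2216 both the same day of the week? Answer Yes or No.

No

From May 19, 2213 to May 13, 2216 is 1090 days.
1090 mod 7 = 5, so they are different weekdays.
(May 19, 2213 is a Wednesday; May 13, 2216 is a Monday.)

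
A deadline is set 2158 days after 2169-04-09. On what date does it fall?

March 7, 2175

+365 (one year) → Apr 9, 2170 (1793 left).
+365 (one year) → Apr 9, 2171 (1428 left).
+366 (one year; includes Feb 29, 2172) → Apr 9, 2172 (1062 left).
+365 (one year) → Apr 9, 2173 (697 left).
+365 (one year) → Apr 9, 2174 (332 left).
Apr has 30 days: +22 → May 1, 2174 (310 left).
May has 31 days: +31 → Jun 1, 2174 (279 left).
Jun has 30 days: +30 → Jul 1, 2174 (249 left).
Jul has 31 days: +31 → Aug 1, 2174 (218 left).
Aug has 31 days: +31 → Sep 1, 2174 (187 left).
Sep has 30 days: +30 → Oct 1, 2174 (157 left).
Oct has 31 days: +31 → Nov 1, 2174 (126 left).
Nov has 30 days: +30 → Dec 1, 2174 (96 left).
Dec has 31 days: +31 → Jan 1, 2175 (65 left).
Jan has 31 days: +31 → Feb 1, 2175 (34 left).
Feb has 28 days: +28 → Mar 1, 2175 (6 left).
+6 → Mar 7, 2175.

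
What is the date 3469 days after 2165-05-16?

November 14, 2174

+365 (one year) → May 16, 2166 (3104 left).
+365 (one year) → May 16, 2167 (2739 left).
+366 (one year; includes Feb 29, 2168) → May 16, 2168 (2373 left).
+365 (one year) → May 16, 2169 (2008 left).
+365 (one year) → May 16, 2170 (1643 left).
+365 (one year) → May 16, 2171 (1278 left).
+366 (one year; includes Feb 29, 2172) → May 16, 2172 (912 left).
+365 (one year) → May 16, 2173 (547 left).
+365 (one year) → May 16, 2174 (182 left).
May has 31 days: +16 → Jun 1, 2174 (166 left).
Jun has 30 days: +30 → Jul 1, 2174 (136 left).
Jul has 31 days: +31 → Aug 1, 2174 (105 left).
Aug has 31 days: +31 → Sep 1, 2174 (74 left).
Sep has 30 days: +30 → Oct 1, 2174 (44 left).
Oct has 31 days: +31 → Nov 1, 2174 (13 left).
+13 → Nov 14, 2174.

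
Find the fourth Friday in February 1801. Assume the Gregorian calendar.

February 1, 1801 is a Sunday.
The first Friday is therefore February 6 (5 days later).
The fourth Friday is 6 + 3×7 = February 27.

February 27, 1801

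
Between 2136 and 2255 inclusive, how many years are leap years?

Multiples of 4 in [2136,2255]: 30.
Of those, multiples of 100: 1 (not leap unless ÷400).
Multiples of 400: 0.
Leap years = 30 − 1 + 0 = 29.

29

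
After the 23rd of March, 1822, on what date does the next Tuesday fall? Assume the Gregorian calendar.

Mar 23, 1822 is a Saturday.
From Saturday to the next Tuesday is 3 days.
Mar 23, 1822 + 3 = Mar 26, 1822.

March 26, 1822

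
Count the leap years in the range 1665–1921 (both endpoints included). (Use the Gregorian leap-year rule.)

61

Multiples of 4 in [1665,1921]: 64.
Of those, multiples of 100: 3 (not leap unless ÷400).
Multiples of 400: 0.
Leap years = 64 − 3 + 0 = 61.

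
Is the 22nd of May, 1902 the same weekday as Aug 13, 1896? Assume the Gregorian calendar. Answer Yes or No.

Yes

From Aug 13, 1896 to May 22, 1902 is 2107 days.
2107 mod 7 = 0, so they are the same weekday.
(Aug 13, 1896 is a Thursday; May 22, 1902 is a Thursday.)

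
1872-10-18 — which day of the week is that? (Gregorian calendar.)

Doomsday rule: the anchor day for the 1800s is Friday. For year 72: 72÷12 = 6 r 0, and 0÷4 = 0, so 6+0+0 = 6.
Friday + 6 ≡ Thursday — that's 1872's doomsday.
In October the doomsday date is Oct 10.
Oct 18 is 8 days after Oct 10; 8 mod 7 = 1, so Thursday + 1 = Friday.

Friday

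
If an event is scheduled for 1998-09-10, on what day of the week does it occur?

Thursday

Doomsday rule: the anchor day for the 1900s is Wednesday. For year 98: 98÷12 = 8 r 2, and 2÷4 = 0, so 8+2+0 = 10.
Wednesday + 10 ≡ Saturday — that's 1998's doomsday.
In September the doomsday date is Sep 5.
Sep 10 is 5 days after Sep 5; 5 mod 7 = 5, so Saturday + 5 = Thursday.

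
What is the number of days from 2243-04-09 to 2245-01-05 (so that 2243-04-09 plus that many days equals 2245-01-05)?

637

Apr 9, 2243 → Apr 9, 2244: 366 days (Feb 29, 2244 is in that span).
Apr 9, 2244 → May 9, 2244: 30 days (April has 30).
May 9, 2244 → Jun 9, 2244: 31 days (May has 31).
Jun 9, 2244 → Jul 9, 2244: 30 days (June has 30).
Jul 9, 2244 → Aug 9, 2244: 31 days (July has 31).
Aug 9, 2244 → Sep 9, 2244: 31 days (August has 31).
Sep 9, 2244 → Oct 9, 2244: 30 days (September has 30).
Oct 9, 2244 → Nov 9, 2244: 31 days (October has 31).
Nov 9, 2244 → Dec 9, 2244: 30 days (November has 30).
Dec 9, 2244 → Jan 5, 2245: 27 days.
Total: 637 days.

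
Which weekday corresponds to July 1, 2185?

Friday

Doomsday rule: the anchor day for the 2100s is Sunday. For year 85: 85÷12 = 7 r 1, and 1÷4 = 0, so 7+1+0 = 8.
Sunday + 8 ≡ Monday — that's 2185's doomsday.
In July the doomsday date is Jul 11.
Jul 1 is 10 days before Jul 11; 10 mod 7 = 3, so Monday − 3 = Friday.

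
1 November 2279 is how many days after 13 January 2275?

1753

Jan 13, 2275 → Jan 13, 2276: 365 days.
Jan 13, 2276 → Jan 13, 2277: 366 days (Feb 29, 2276 is in that span).
Jan 13, 2277 → Jan 13, 2278: 365 days.
Jan 13, 2278 → Jan 13, 2279: 365 days.
Jan 13, 2279 → Feb 13, 2279: 31 days (January has 31).
Feb 13, 2279 → Mar 13, 2279: 28 days (February has 28).
Mar 13, 2279 → Apr 13, 2279: 31 days (March has 31).
Apr 13, 2279 → May 13, 2279: 30 days (April has 30).
May 13, 2279 → Jun 13, 2279: 31 days (May has 31).
Jun 13, 2279 → Jul 13, 2279: 30 days (June has 30).
Jul 13, 2279 → Aug 13, 2279: 31 days (July has 31).
Aug 13, 2279 → Sep 13, 2279: 31 days (August has 31).
Sep 13, 2279 → Oct 13, 2279: 30 days (September has 30).
Oct 13, 2279 → Nov 1, 2279: 19 days.
Total: 1753 days.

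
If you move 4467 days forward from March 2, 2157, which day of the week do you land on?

Thursday

First find the weekday of Mar 2, 2157. Doomsday rule: the anchor day for the 2100s is Sunday. For year 57: 57÷12 = 4 r 9, and 9÷4 = 2, so 4+9+2 = 15.
Sunday + 15 ≡ Monday — that's 2157's doomsday.
In March the doomsday date is Mar 14.
Mar 2 is 12 days before Mar 14; 12 mod 7 = 5, so Monday − 5 = Wednesday.
4467 mod 7 = 1, so 4467 days after a Wednesday is Wednesday + 1 = Thursday.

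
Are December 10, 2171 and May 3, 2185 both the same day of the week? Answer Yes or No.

From Dec 10, 2171 to May 3, 2185 is 4893 days.
4893 mod 7 = 0, so they are the same weekday.
(Dec 10, 2171 is a Tuesday; May 3, 2185 is a Tuesday.)

Yes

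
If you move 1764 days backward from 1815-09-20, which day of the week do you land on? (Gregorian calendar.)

Wednesday

First find the weekday of Sep 20, 1815. Doomsday rule: the anchor day for the 1800s is Friday. For year 15: 15÷12 = 1 r 3, and 3÷4 = 0, so 1+3+0 = 4.
Friday + 4 ≡ Tuesday — that's 1815's doomsday.
In September the doomsday date is Sep 5.
Sep 20 is 15 days after Sep 5; 15 mod 7 = 1, so Tuesday + 1 = Wednesday.
1764 mod 7 = 0, so 1764 days before a Wednesday is Wednesday − 0 = Wednesday.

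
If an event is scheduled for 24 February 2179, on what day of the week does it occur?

Wednesday

Doomsday rule: the anchor day for the 2100s is Sunday. For year 79: 79÷12 = 6 r 7, and 7÷4 = 1, so 6+7+1 = 14.
Sunday + 14 ≡ Sunday — that's 2179's doomsday.
In February the doomsday date is Feb 28 (2179 is not a leap year).
Feb 24 is 4 days before Feb 28; 4 mod 7 = 4, so Sunday − 4 = Wednesday.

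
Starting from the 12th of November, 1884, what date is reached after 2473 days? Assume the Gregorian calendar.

+365 (one year) → Nov 12, 1885 (2108 left).
+365 (one year) → Nov 12, 1886 (1743 left).
+365 (one year) → Nov 12, 1887 (1378 left).
+366 (one year; includes Feb 29, 1888) → Nov 12, 1888 (1012 left).
+365 (one year) → Nov 12, 1889 (647 left).
+365 (one year) → Nov 12, 1890 (282 left).
Nov has 30 days: +19 → Dec 1, 1890 (263 left).
Dec has 31 days: +31 → Jan 1, 1891 (232 left).
Jan has 31 days: +31 → Feb 1, 1891 (201 left).
Feb has 28 days: +28 → Mar 1, 1891 (173 left).
Mar has 31 days: +31 → Apr 1, 1891 (142 left).
Apr has 30 days: +30 → May 1, 1891 (112 left).
May has 31 days: +31 → Jun 1, 1891 (81 left).
Jun has 30 days: +30 → Jul 1, 1891 (51 left).
Jul has 31 days: +31 → Aug 1, 1891 (20 left).
+20 → Aug 21, 1891.

August 21, 1891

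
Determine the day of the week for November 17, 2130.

Friday

Doomsday rule: the anchor day for the 2100s is Sunday. For year 30: 30÷12 = 2 r 6, and 6÷4 = 1, so 2+6+1 = 9.
Sunday + 9 ≡ Tuesday — that's 2130's doomsday.
In November the doomsday date is Nov 7.
Nov 17 is 10 days after Nov 7; 10 mod 7 = 3, so Tuesday + 3 = Friday.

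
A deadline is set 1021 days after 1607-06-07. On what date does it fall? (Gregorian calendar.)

+366 (one year; includes Feb 29, 1608) → Jun 7, 1608 (655 left).
+365 (one year) → Jun 7, 1609 (290 left).
Jun has 30 days: +24 → Jul 1, 1609 (266 left).
Jul has 31 days: +31 → Aug 1, 1609 (235 left).
Aug has 31 days: +31 → Sep 1, 1609 (204 left).
Sep has 30 days: +30 → Oct 1, 1609 (174 left).
Oct has 31 days: +31 → Nov 1, 1609 (143 left).
Nov has 30 days: +30 → Dec 1, 1609 (113 left).
Dec has 31 days: +31 → Jan 1, 1610 (82 left).
Jan has 31 days: +31 → Feb 1, 1610 (51 left).
Feb has 28 days: +28 → Mar 1, 1610 (23 left).
+23 → Mar 24, 1610.

March 24, 1610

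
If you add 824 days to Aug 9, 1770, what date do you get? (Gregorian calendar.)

+365 (one year) → Aug 9, 1771 (459 left).
+366 (one year; includes Feb 29, 1772) → Aug 9, 1772 (93 left).
Aug has 31 days: +23 → Sep 1, 1772 (70 left).
Sep has 30 days: +30 → Oct 1, 1772 (40 left).
Oct has 31 days: +31 → Nov 1, 1772 (9 left).
+9 → Nov 10, 1772.

November 10, 1772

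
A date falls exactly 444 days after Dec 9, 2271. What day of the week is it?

Tuesday

First find the weekday of Dec 9, 2271. Doomsday rule: the anchor day for the 2200s is Friday. For year 71: 71÷12 = 5 r 11, and 11÷4 = 2, so 5+11+2 = 18.
Friday + 18 ≡ Tuesday — that's 2271's doomsday.
In December the doomsday date is Dec 12.
Dec 9 is 3 days before Dec 12; 3 mod 7 = 3, so Tuesday − 3 = Saturday.
444 mod 7 = 3, so 444 days after a Saturday is Saturday + 3 = Tuesday.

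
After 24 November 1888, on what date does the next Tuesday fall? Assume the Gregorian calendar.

Nov 24, 1888 is a Saturday.
From Saturday to the next Tuesday is 3 days.
Nov 24, 1888 + 3 = Nov 27, 1888.

November 27, 1888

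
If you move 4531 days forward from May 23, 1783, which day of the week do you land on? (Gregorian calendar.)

Sunday

First find the weekday of May 23, 1783. Doomsday rule: the anchor day for the 1700s is Sunday. For year 83: 83÷12 = 6 r 11, and 11÷4 = 2, so 6+11+2 = 19.
Sunday + 19 ≡ Friday — that's 1783's doomsday.
In May the doomsday date is May 9.
May 23 is 14 days after May 9; 14 mod 7 = 0, so Friday + 0 = Friday.
4531 mod 7 = 2, so 4531 days after a Friday is Friday + 2 = Sunday.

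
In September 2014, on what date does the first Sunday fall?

September 7, 2014

September 1, 2014 is a Monday.
The first Sunday is therefore September 7 (6 days later).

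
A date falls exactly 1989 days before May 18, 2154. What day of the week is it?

Friday

May 18, 2154 is a Saturday.
1989 mod 7 = 1, so 1989 days before a Saturday is Saturday − 1 = Friday.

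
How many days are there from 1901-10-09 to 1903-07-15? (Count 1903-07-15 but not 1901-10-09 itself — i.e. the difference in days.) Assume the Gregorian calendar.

644

Oct 9, 1901 → Oct 9, 1902: 365 days.
Oct 9, 1902 → Nov 9, 1902: 31 days (October has 31).
Nov 9, 1902 → Dec 9, 1902: 30 days (November has 30).
Dec 9, 1902 → Jan 9, 1903: 31 days (December has 31).
Jan 9, 1903 → Feb 9, 1903: 31 days (January has 31).
Feb 9, 1903 → Mar 9, 1903: 28 days (February has 28).
Mar 9, 1903 → Apr 9, 1903: 31 days (March has 31).
Apr 9, 1903 → May 9, 1903: 30 days (April has 30).
May 9, 1903 → Jun 9, 1903: 31 days (May has 31).
Jun 9, 1903 → Jul 9, 1903: 30 days (June has 30).
Jul 9, 1903 → Jul 15, 1903: 6 days.
Total: 644 days.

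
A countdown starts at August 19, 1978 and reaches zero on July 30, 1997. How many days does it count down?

6920

Aug 19, 1978 → Aug 19, 1979: 365 days.
Aug 19, 1979 → Aug 19, 1980: 366 days (Feb 29, 1980 is in that span).
Aug 19, 1980 → Aug 19, 1981: 365 days.
Aug 19, 1981 → Aug 19, 1982: 365 days.
Aug 19, 1982 → Aug 19, 1983: 365 days.
Aug 19, 1983 → Aug 19, 1984: 366 days (Feb 29, 1984 is in that span).
Aug 19, 1984 → Aug 19, 1985: 365 days.
Aug 19, 1985 → Aug 19, 1986: 365 days.
Aug 19, 1986 → Aug 19, 1987: 365 days.
Aug 19, 1987 → Aug 19, 1988: 366 days (Feb 29, 1988 is in that span).
Aug 19, 1988 → Aug 19, 1989: 365 days.
Aug 19, 1989 → Aug 19, 1990: 365 days.
Aug 19, 1990 → Aug 19, 1991: 365 days.
Aug 19, 1991 → Aug 19, 1992: 366 days (Feb 29, 1992 is in that span).
Aug 19, 1992 → Aug 19, 1993: 365 days.
Aug 19, 1993 → Aug 19, 1994: 365 days.
Aug 19, 1994 → Aug 19, 1995: 365 days.
Aug 19, 1995 → Aug 19, 1996: 366 days (Feb 29, 1996 is in that span).
Aug 19, 1996 → Sep 19, 1996: 31 days (August has 31).
Sep 19, 1996 → Oct 19, 1996: 30 days (September has 30).
Oct 19, 1996 → Nov 19, 1996: 31 days (October has 31).
Nov 19, 1996 → Dec 19, 1996: 30 days (November has 30).
Dec 19, 1996 → Jan 19, 1997: 31 days (December has 31).
Jan 19, 1997 → Feb 19, 1997: 31 days (January has 31).
Feb 19, 1997 → Mar 19, 1997: 28 days (February has 28).
Mar 19, 1997 → Apr 19, 1997: 31 days (March has 31).
Apr 19, 1997 → May 19, 1997: 30 days (April has 30).
May 19, 1997 → Jun 19, 1997: 31 days (May has 31).
Jun 19, 1997 → Jul 19, 1997: 30 days (June has 30).
Jul 19, 1997 → Jul 30, 1997: 11 days.
Total: 6920 days.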